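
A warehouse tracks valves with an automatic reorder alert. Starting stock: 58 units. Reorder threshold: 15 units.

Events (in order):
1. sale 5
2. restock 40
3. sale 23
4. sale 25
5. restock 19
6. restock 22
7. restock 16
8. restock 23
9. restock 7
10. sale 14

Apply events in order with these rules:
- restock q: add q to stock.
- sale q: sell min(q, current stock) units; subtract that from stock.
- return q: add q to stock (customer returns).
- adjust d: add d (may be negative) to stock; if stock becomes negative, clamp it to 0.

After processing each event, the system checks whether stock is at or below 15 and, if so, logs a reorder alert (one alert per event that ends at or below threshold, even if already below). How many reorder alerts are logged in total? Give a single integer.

Processing events:
Start: stock = 58
  Event 1 (sale 5): sell min(5,58)=5. stock: 58 - 5 = 53. total_sold = 5
  Event 2 (restock 40): 53 + 40 = 93
  Event 3 (sale 23): sell min(23,93)=23. stock: 93 - 23 = 70. total_sold = 28
  Event 4 (sale 25): sell min(25,70)=25. stock: 70 - 25 = 45. total_sold = 53
  Event 5 (restock 19): 45 + 19 = 64
  Event 6 (restock 22): 64 + 22 = 86
  Event 7 (restock 16): 86 + 16 = 102
  Event 8 (restock 23): 102 + 23 = 125
  Event 9 (restock 7): 125 + 7 = 132
  Event 10 (sale 14): sell min(14,132)=14. stock: 132 - 14 = 118. total_sold = 67
Final: stock = 118, total_sold = 67

Checking against threshold 15:
  After event 1: stock=53 > 15
  After event 2: stock=93 > 15
  After event 3: stock=70 > 15
  After event 4: stock=45 > 15
  After event 5: stock=64 > 15
  After event 6: stock=86 > 15
  After event 7: stock=102 > 15
  After event 8: stock=125 > 15
  After event 9: stock=132 > 15
  After event 10: stock=118 > 15
Alert events: []. Count = 0

Answer: 0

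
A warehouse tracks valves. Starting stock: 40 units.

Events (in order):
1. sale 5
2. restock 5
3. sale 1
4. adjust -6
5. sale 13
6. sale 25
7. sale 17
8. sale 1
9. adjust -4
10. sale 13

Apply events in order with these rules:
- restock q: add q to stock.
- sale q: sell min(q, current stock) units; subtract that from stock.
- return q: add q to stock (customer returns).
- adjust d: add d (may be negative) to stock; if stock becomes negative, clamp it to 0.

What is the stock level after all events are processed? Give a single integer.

Processing events:
Start: stock = 40
  Event 1 (sale 5): sell min(5,40)=5. stock: 40 - 5 = 35. total_sold = 5
  Event 2 (restock 5): 35 + 5 = 40
  Event 3 (sale 1): sell min(1,40)=1. stock: 40 - 1 = 39. total_sold = 6
  Event 4 (adjust -6): 39 + -6 = 33
  Event 5 (sale 13): sell min(13,33)=13. stock: 33 - 13 = 20. total_sold = 19
  Event 6 (sale 25): sell min(25,20)=20. stock: 20 - 20 = 0. total_sold = 39
  Event 7 (sale 17): sell min(17,0)=0. stock: 0 - 0 = 0. total_sold = 39
  Event 8 (sale 1): sell min(1,0)=0. stock: 0 - 0 = 0. total_sold = 39
  Event 9 (adjust -4): 0 + -4 = 0 (clamped to 0)
  Event 10 (sale 13): sell min(13,0)=0. stock: 0 - 0 = 0. total_sold = 39
Final: stock = 0, total_sold = 39

Answer: 0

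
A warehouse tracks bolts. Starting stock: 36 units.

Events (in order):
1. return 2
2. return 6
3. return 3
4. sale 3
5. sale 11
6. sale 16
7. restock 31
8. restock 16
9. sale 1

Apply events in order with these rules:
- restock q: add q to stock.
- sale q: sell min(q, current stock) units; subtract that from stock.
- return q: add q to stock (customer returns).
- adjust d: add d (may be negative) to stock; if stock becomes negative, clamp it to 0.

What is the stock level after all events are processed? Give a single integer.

Answer: 63

Derivation:
Processing events:
Start: stock = 36
  Event 1 (return 2): 36 + 2 = 38
  Event 2 (return 6): 38 + 6 = 44
  Event 3 (return 3): 44 + 3 = 47
  Event 4 (sale 3): sell min(3,47)=3. stock: 47 - 3 = 44. total_sold = 3
  Event 5 (sale 11): sell min(11,44)=11. stock: 44 - 11 = 33. total_sold = 14
  Event 6 (sale 16): sell min(16,33)=16. stock: 33 - 16 = 17. total_sold = 30
  Event 7 (restock 31): 17 + 31 = 48
  Event 8 (restock 16): 48 + 16 = 64
  Event 9 (sale 1): sell min(1,64)=1. stock: 64 - 1 = 63. total_sold = 31
Final: stock = 63, total_sold = 31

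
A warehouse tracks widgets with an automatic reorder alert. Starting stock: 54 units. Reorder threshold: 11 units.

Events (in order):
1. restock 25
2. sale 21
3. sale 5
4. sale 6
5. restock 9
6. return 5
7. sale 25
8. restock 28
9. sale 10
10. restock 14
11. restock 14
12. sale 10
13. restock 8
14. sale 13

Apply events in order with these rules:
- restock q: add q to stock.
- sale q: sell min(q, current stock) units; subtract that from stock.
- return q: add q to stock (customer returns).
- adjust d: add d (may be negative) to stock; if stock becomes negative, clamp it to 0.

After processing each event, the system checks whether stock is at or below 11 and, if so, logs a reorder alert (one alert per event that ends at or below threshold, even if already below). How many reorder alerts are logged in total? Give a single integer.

Processing events:
Start: stock = 54
  Event 1 (restock 25): 54 + 25 = 79
  Event 2 (sale 21): sell min(21,79)=21. stock: 79 - 21 = 58. total_sold = 21
  Event 3 (sale 5): sell min(5,58)=5. stock: 58 - 5 = 53. total_sold = 26
  Event 4 (sale 6): sell min(6,53)=6. stock: 53 - 6 = 47. total_sold = 32
  Event 5 (restock 9): 47 + 9 = 56
  Event 6 (return 5): 56 + 5 = 61
  Event 7 (sale 25): sell min(25,61)=25. stock: 61 - 25 = 36. total_sold = 57
  Event 8 (restock 28): 36 + 28 = 64
  Event 9 (sale 10): sell min(10,64)=10. stock: 64 - 10 = 54. total_sold = 67
  Event 10 (restock 14): 54 + 14 = 68
  Event 11 (restock 14): 68 + 14 = 82
  Event 12 (sale 10): sell min(10,82)=10. stock: 82 - 10 = 72. total_sold = 77
  Event 13 (restock 8): 72 + 8 = 80
  Event 14 (sale 13): sell min(13,80)=13. stock: 80 - 13 = 67. total_sold = 90
Final: stock = 67, total_sold = 90

Checking against threshold 11:
  After event 1: stock=79 > 11
  After event 2: stock=58 > 11
  After event 3: stock=53 > 11
  After event 4: stock=47 > 11
  After event 5: stock=56 > 11
  After event 6: stock=61 > 11
  After event 7: stock=36 > 11
  After event 8: stock=64 > 11
  After event 9: stock=54 > 11
  After event 10: stock=68 > 11
  After event 11: stock=82 > 11
  After event 12: stock=72 > 11
  After event 13: stock=80 > 11
  After event 14: stock=67 > 11
Alert events: []. Count = 0

Answer: 0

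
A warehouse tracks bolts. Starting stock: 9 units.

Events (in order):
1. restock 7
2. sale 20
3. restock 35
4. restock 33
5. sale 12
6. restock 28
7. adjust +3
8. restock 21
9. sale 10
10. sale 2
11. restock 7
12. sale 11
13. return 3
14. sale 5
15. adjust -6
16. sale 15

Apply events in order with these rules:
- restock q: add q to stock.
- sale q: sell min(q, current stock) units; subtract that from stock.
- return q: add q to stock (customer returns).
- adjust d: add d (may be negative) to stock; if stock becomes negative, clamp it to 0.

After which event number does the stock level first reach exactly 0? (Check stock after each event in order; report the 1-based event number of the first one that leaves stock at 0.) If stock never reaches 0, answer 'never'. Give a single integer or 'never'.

Answer: 2

Derivation:
Processing events:
Start: stock = 9
  Event 1 (restock 7): 9 + 7 = 16
  Event 2 (sale 20): sell min(20,16)=16. stock: 16 - 16 = 0. total_sold = 16
  Event 3 (restock 35): 0 + 35 = 35
  Event 4 (restock 33): 35 + 33 = 68
  Event 5 (sale 12): sell min(12,68)=12. stock: 68 - 12 = 56. total_sold = 28
  Event 6 (restock 28): 56 + 28 = 84
  Event 7 (adjust +3): 84 + 3 = 87
  Event 8 (restock 21): 87 + 21 = 108
  Event 9 (sale 10): sell min(10,108)=10. stock: 108 - 10 = 98. total_sold = 38
  Event 10 (sale 2): sell min(2,98)=2. stock: 98 - 2 = 96. total_sold = 40
  Event 11 (restock 7): 96 + 7 = 103
  Event 12 (sale 11): sell min(11,103)=11. stock: 103 - 11 = 92. total_sold = 51
  Event 13 (return 3): 92 + 3 = 95
  Event 14 (sale 5): sell min(5,95)=5. stock: 95 - 5 = 90. total_sold = 56
  Event 15 (adjust -6): 90 + -6 = 84
  Event 16 (sale 15): sell min(15,84)=15. stock: 84 - 15 = 69. total_sold = 71
Final: stock = 69, total_sold = 71

First zero at event 2.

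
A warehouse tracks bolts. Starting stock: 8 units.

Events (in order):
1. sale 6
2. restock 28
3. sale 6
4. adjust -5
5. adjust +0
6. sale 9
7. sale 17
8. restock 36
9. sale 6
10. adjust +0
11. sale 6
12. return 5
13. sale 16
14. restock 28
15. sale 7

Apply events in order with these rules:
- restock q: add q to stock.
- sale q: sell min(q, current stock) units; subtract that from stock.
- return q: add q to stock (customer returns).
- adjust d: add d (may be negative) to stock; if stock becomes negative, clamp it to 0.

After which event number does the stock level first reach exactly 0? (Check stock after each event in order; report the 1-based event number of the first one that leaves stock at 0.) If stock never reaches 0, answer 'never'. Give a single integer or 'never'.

Answer: 7

Derivation:
Processing events:
Start: stock = 8
  Event 1 (sale 6): sell min(6,8)=6. stock: 8 - 6 = 2. total_sold = 6
  Event 2 (restock 28): 2 + 28 = 30
  Event 3 (sale 6): sell min(6,30)=6. stock: 30 - 6 = 24. total_sold = 12
  Event 4 (adjust -5): 24 + -5 = 19
  Event 5 (adjust +0): 19 + 0 = 19
  Event 6 (sale 9): sell min(9,19)=9. stock: 19 - 9 = 10. total_sold = 21
  Event 7 (sale 17): sell min(17,10)=10. stock: 10 - 10 = 0. total_sold = 31
  Event 8 (restock 36): 0 + 36 = 36
  Event 9 (sale 6): sell min(6,36)=6. stock: 36 - 6 = 30. total_sold = 37
  Event 10 (adjust +0): 30 + 0 = 30
  Event 11 (sale 6): sell min(6,30)=6. stock: 30 - 6 = 24. total_sold = 43
  Event 12 (return 5): 24 + 5 = 29
  Event 13 (sale 16): sell min(16,29)=16. stock: 29 - 16 = 13. total_sold = 59
  Event 14 (restock 28): 13 + 28 = 41
  Event 15 (sale 7): sell min(7,41)=7. stock: 41 - 7 = 34. total_sold = 66
Final: stock = 34, total_sold = 66

First zero at event 7.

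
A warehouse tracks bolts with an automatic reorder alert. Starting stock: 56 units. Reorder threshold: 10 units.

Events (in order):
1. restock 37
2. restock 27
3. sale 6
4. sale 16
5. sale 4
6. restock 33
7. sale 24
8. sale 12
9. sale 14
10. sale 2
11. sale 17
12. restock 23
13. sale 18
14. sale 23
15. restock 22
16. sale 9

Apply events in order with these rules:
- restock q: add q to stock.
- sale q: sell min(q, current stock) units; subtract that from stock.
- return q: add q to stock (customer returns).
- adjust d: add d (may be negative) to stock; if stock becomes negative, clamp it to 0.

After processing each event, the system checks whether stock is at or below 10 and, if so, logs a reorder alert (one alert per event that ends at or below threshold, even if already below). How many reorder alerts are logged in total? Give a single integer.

Processing events:
Start: stock = 56
  Event 1 (restock 37): 56 + 37 = 93
  Event 2 (restock 27): 93 + 27 = 120
  Event 3 (sale 6): sell min(6,120)=6. stock: 120 - 6 = 114. total_sold = 6
  Event 4 (sale 16): sell min(16,114)=16. stock: 114 - 16 = 98. total_sold = 22
  Event 5 (sale 4): sell min(4,98)=4. stock: 98 - 4 = 94. total_sold = 26
  Event 6 (restock 33): 94 + 33 = 127
  Event 7 (sale 24): sell min(24,127)=24. stock: 127 - 24 = 103. total_sold = 50
  Event 8 (sale 12): sell min(12,103)=12. stock: 103 - 12 = 91. total_sold = 62
  Event 9 (sale 14): sell min(14,91)=14. stock: 91 - 14 = 77. total_sold = 76
  Event 10 (sale 2): sell min(2,77)=2. stock: 77 - 2 = 75. total_sold = 78
  Event 11 (sale 17): sell min(17,75)=17. stock: 75 - 17 = 58. total_sold = 95
  Event 12 (restock 23): 58 + 23 = 81
  Event 13 (sale 18): sell min(18,81)=18. stock: 81 - 18 = 63. total_sold = 113
  Event 14 (sale 23): sell min(23,63)=23. stock: 63 - 23 = 40. total_sold = 136
  Event 15 (restock 22): 40 + 22 = 62
  Event 16 (sale 9): sell min(9,62)=9. stock: 62 - 9 = 53. total_sold = 145
Final: stock = 53, total_sold = 145

Checking against threshold 10:
  After event 1: stock=93 > 10
  After event 2: stock=120 > 10
  After event 3: stock=114 > 10
  After event 4: stock=98 > 10
  After event 5: stock=94 > 10
  After event 6: stock=127 > 10
  After event 7: stock=103 > 10
  After event 8: stock=91 > 10
  After event 9: stock=77 > 10
  After event 10: stock=75 > 10
  After event 11: stock=58 > 10
  After event 12: stock=81 > 10
  After event 13: stock=63 > 10
  After event 14: stock=40 > 10
  After event 15: stock=62 > 10
  After event 16: stock=53 > 10
Alert events: []. Count = 0

Answer: 0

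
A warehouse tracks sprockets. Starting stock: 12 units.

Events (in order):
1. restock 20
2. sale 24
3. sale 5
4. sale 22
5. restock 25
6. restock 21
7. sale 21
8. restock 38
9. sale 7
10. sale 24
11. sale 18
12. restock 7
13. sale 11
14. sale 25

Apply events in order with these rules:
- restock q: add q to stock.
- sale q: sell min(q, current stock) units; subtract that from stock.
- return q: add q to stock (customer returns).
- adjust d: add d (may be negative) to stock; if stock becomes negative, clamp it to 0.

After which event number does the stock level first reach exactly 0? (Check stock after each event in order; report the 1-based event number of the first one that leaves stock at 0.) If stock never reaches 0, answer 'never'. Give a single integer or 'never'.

Processing events:
Start: stock = 12
  Event 1 (restock 20): 12 + 20 = 32
  Event 2 (sale 24): sell min(24,32)=24. stock: 32 - 24 = 8. total_sold = 24
  Event 3 (sale 5): sell min(5,8)=5. stock: 8 - 5 = 3. total_sold = 29
  Event 4 (sale 22): sell min(22,3)=3. stock: 3 - 3 = 0. total_sold = 32
  Event 5 (restock 25): 0 + 25 = 25
  Event 6 (restock 21): 25 + 21 = 46
  Event 7 (sale 21): sell min(21,46)=21. stock: 46 - 21 = 25. total_sold = 53
  Event 8 (restock 38): 25 + 38 = 63
  Event 9 (sale 7): sell min(7,63)=7. stock: 63 - 7 = 56. total_sold = 60
  Event 10 (sale 24): sell min(24,56)=24. stock: 56 - 24 = 32. total_sold = 84
  Event 11 (sale 18): sell min(18,32)=18. stock: 32 - 18 = 14. total_sold = 102
  Event 12 (restock 7): 14 + 7 = 21
  Event 13 (sale 11): sell min(11,21)=11. stock: 21 - 11 = 10. total_sold = 113
  Event 14 (sale 25): sell min(25,10)=10. stock: 10 - 10 = 0. total_sold = 123
Final: stock = 0, total_sold = 123

First zero at event 4.

Answer: 4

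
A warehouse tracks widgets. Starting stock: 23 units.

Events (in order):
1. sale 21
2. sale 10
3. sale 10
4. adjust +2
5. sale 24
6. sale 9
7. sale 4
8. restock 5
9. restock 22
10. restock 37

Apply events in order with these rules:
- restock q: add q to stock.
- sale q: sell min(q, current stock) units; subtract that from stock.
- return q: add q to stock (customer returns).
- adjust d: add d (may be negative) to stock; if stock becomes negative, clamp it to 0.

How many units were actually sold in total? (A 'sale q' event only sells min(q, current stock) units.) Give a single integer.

Processing events:
Start: stock = 23
  Event 1 (sale 21): sell min(21,23)=21. stock: 23 - 21 = 2. total_sold = 21
  Event 2 (sale 10): sell min(10,2)=2. stock: 2 - 2 = 0. total_sold = 23
  Event 3 (sale 10): sell min(10,0)=0. stock: 0 - 0 = 0. total_sold = 23
  Event 4 (adjust +2): 0 + 2 = 2
  Event 5 (sale 24): sell min(24,2)=2. stock: 2 - 2 = 0. total_sold = 25
  Event 6 (sale 9): sell min(9,0)=0. stock: 0 - 0 = 0. total_sold = 25
  Event 7 (sale 4): sell min(4,0)=0. stock: 0 - 0 = 0. total_sold = 25
  Event 8 (restock 5): 0 + 5 = 5
  Event 9 (restock 22): 5 + 22 = 27
  Event 10 (restock 37): 27 + 37 = 64
Final: stock = 64, total_sold = 25

Answer: 25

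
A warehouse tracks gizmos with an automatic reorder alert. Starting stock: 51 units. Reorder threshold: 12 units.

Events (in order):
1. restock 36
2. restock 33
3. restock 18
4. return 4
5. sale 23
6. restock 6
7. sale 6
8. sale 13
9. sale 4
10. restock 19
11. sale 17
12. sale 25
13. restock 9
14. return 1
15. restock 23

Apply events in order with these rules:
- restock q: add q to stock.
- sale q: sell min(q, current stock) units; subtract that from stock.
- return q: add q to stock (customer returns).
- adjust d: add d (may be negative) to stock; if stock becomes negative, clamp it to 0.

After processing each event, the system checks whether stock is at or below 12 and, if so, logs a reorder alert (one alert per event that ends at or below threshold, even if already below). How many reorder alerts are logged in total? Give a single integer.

Processing events:
Start: stock = 51
  Event 1 (restock 36): 51 + 36 = 87
  Event 2 (restock 33): 87 + 33 = 120
  Event 3 (restock 18): 120 + 18 = 138
  Event 4 (return 4): 138 + 4 = 142
  Event 5 (sale 23): sell min(23,142)=23. stock: 142 - 23 = 119. total_sold = 23
  Event 6 (restock 6): 119 + 6 = 125
  Event 7 (sale 6): sell min(6,125)=6. stock: 125 - 6 = 119. total_sold = 29
  Event 8 (sale 13): sell min(13,119)=13. stock: 119 - 13 = 106. total_sold = 42
  Event 9 (sale 4): sell min(4,106)=4. stock: 106 - 4 = 102. total_sold = 46
  Event 10 (restock 19): 102 + 19 = 121
  Event 11 (sale 17): sell min(17,121)=17. stock: 121 - 17 = 104. total_sold = 63
  Event 12 (sale 25): sell min(25,104)=25. stock: 104 - 25 = 79. total_sold = 88
  Event 13 (restock 9): 79 + 9 = 88
  Event 14 (return 1): 88 + 1 = 89
  Event 15 (restock 23): 89 + 23 = 112
Final: stock = 112, total_sold = 88

Checking against threshold 12:
  After event 1: stock=87 > 12
  After event 2: stock=120 > 12
  After event 3: stock=138 > 12
  After event 4: stock=142 > 12
  After event 5: stock=119 > 12
  After event 6: stock=125 > 12
  After event 7: stock=119 > 12
  After event 8: stock=106 > 12
  After event 9: stock=102 > 12
  After event 10: stock=121 > 12
  After event 11: stock=104 > 12
  After event 12: stock=79 > 12
  After event 13: stock=88 > 12
  After event 14: stock=89 > 12
  After event 15: stock=112 > 12
Alert events: []. Count = 0

Answer: 0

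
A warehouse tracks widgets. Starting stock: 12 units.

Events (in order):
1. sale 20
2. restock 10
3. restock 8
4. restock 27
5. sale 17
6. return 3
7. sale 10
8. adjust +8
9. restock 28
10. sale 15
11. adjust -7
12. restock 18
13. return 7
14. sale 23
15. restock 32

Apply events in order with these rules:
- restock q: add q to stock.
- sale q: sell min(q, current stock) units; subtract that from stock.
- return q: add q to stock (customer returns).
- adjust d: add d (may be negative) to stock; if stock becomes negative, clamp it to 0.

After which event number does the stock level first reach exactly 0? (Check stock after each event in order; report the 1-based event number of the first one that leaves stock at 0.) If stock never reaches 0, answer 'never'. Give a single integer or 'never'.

Answer: 1

Derivation:
Processing events:
Start: stock = 12
  Event 1 (sale 20): sell min(20,12)=12. stock: 12 - 12 = 0. total_sold = 12
  Event 2 (restock 10): 0 + 10 = 10
  Event 3 (restock 8): 10 + 8 = 18
  Event 4 (restock 27): 18 + 27 = 45
  Event 5 (sale 17): sell min(17,45)=17. stock: 45 - 17 = 28. total_sold = 29
  Event 6 (return 3): 28 + 3 = 31
  Event 7 (sale 10): sell min(10,31)=10. stock: 31 - 10 = 21. total_sold = 39
  Event 8 (adjust +8): 21 + 8 = 29
  Event 9 (restock 28): 29 + 28 = 57
  Event 10 (sale 15): sell min(15,57)=15. stock: 57 - 15 = 42. total_sold = 54
  Event 11 (adjust -7): 42 + -7 = 35
  Event 12 (restock 18): 35 + 18 = 53
  Event 13 (return 7): 53 + 7 = 60
  Event 14 (sale 23): sell min(23,60)=23. stock: 60 - 23 = 37. total_sold = 77
  Event 15 (restock 32): 37 + 32 = 69
Final: stock = 69, total_sold = 77

First zero at event 1.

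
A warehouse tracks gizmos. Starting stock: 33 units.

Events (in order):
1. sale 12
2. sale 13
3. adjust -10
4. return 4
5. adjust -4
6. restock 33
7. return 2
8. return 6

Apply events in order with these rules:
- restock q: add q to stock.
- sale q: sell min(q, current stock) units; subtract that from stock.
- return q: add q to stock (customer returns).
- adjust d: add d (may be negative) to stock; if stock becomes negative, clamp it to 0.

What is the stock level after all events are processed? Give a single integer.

Processing events:
Start: stock = 33
  Event 1 (sale 12): sell min(12,33)=12. stock: 33 - 12 = 21. total_sold = 12
  Event 2 (sale 13): sell min(13,21)=13. stock: 21 - 13 = 8. total_sold = 25
  Event 3 (adjust -10): 8 + -10 = 0 (clamped to 0)
  Event 4 (return 4): 0 + 4 = 4
  Event 5 (adjust -4): 4 + -4 = 0
  Event 6 (restock 33): 0 + 33 = 33
  Event 7 (return 2): 33 + 2 = 35
  Event 8 (return 6): 35 + 6 = 41
Final: stock = 41, total_sold = 25

Answer: 41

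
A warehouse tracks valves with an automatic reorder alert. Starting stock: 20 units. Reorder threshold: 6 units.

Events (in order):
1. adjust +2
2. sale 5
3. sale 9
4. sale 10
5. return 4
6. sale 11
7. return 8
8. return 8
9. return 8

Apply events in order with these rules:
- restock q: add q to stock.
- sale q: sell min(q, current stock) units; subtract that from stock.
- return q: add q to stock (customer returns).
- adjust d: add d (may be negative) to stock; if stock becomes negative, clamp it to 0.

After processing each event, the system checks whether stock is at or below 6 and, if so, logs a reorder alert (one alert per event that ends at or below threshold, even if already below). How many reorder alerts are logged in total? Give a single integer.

Processing events:
Start: stock = 20
  Event 1 (adjust +2): 20 + 2 = 22
  Event 2 (sale 5): sell min(5,22)=5. stock: 22 - 5 = 17. total_sold = 5
  Event 3 (sale 9): sell min(9,17)=9. stock: 17 - 9 = 8. total_sold = 14
  Event 4 (sale 10): sell min(10,8)=8. stock: 8 - 8 = 0. total_sold = 22
  Event 5 (return 4): 0 + 4 = 4
  Event 6 (sale 11): sell min(11,4)=4. stock: 4 - 4 = 0. total_sold = 26
  Event 7 (return 8): 0 + 8 = 8
  Event 8 (return 8): 8 + 8 = 16
  Event 9 (return 8): 16 + 8 = 24
Final: stock = 24, total_sold = 26

Checking against threshold 6:
  After event 1: stock=22 > 6
  After event 2: stock=17 > 6
  After event 3: stock=8 > 6
  After event 4: stock=0 <= 6 -> ALERT
  After event 5: stock=4 <= 6 -> ALERT
  After event 6: stock=0 <= 6 -> ALERT
  After event 7: stock=8 > 6
  After event 8: stock=16 > 6
  After event 9: stock=24 > 6
Alert events: [4, 5, 6]. Count = 3

Answer: 3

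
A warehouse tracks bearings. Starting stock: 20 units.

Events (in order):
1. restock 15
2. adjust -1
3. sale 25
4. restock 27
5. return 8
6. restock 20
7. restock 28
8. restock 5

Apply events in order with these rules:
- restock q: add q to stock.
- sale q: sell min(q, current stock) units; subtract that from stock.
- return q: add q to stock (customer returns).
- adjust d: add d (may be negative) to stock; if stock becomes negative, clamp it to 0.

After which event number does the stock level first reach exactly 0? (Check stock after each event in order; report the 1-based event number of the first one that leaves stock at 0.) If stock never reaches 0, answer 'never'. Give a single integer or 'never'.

Answer: never

Derivation:
Processing events:
Start: stock = 20
  Event 1 (restock 15): 20 + 15 = 35
  Event 2 (adjust -1): 35 + -1 = 34
  Event 3 (sale 25): sell min(25,34)=25. stock: 34 - 25 = 9. total_sold = 25
  Event 4 (restock 27): 9 + 27 = 36
  Event 5 (return 8): 36 + 8 = 44
  Event 6 (restock 20): 44 + 20 = 64
  Event 7 (restock 28): 64 + 28 = 92
  Event 8 (restock 5): 92 + 5 = 97
Final: stock = 97, total_sold = 25

Stock never reaches 0.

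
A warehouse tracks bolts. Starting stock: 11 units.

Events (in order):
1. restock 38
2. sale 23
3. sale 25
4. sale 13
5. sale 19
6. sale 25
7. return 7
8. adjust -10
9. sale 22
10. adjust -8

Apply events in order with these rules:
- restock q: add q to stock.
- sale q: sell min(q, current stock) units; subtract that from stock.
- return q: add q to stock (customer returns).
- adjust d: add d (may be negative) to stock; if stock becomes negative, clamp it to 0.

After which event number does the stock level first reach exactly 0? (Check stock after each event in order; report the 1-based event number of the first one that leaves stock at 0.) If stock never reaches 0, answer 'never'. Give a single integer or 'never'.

Answer: 4

Derivation:
Processing events:
Start: stock = 11
  Event 1 (restock 38): 11 + 38 = 49
  Event 2 (sale 23): sell min(23,49)=23. stock: 49 - 23 = 26. total_sold = 23
  Event 3 (sale 25): sell min(25,26)=25. stock: 26 - 25 = 1. total_sold = 48
  Event 4 (sale 13): sell min(13,1)=1. stock: 1 - 1 = 0. total_sold = 49
  Event 5 (sale 19): sell min(19,0)=0. stock: 0 - 0 = 0. total_sold = 49
  Event 6 (sale 25): sell min(25,0)=0. stock: 0 - 0 = 0. total_sold = 49
  Event 7 (return 7): 0 + 7 = 7
  Event 8 (adjust -10): 7 + -10 = 0 (clamped to 0)
  Event 9 (sale 22): sell min(22,0)=0. stock: 0 - 0 = 0. total_sold = 49
  Event 10 (adjust -8): 0 + -8 = 0 (clamped to 0)
Final: stock = 0, total_sold = 49

First zero at event 4.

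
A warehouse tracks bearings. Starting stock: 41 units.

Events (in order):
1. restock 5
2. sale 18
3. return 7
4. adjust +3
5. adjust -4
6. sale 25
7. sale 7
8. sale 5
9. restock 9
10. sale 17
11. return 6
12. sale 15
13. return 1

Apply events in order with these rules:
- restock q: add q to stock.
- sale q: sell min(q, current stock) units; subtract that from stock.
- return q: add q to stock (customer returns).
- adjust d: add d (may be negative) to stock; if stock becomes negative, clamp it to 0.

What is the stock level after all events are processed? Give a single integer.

Processing events:
Start: stock = 41
  Event 1 (restock 5): 41 + 5 = 46
  Event 2 (sale 18): sell min(18,46)=18. stock: 46 - 18 = 28. total_sold = 18
  Event 3 (return 7): 28 + 7 = 35
  Event 4 (adjust +3): 35 + 3 = 38
  Event 5 (adjust -4): 38 + -4 = 34
  Event 6 (sale 25): sell min(25,34)=25. stock: 34 - 25 = 9. total_sold = 43
  Event 7 (sale 7): sell min(7,9)=7. stock: 9 - 7 = 2. total_sold = 50
  Event 8 (sale 5): sell min(5,2)=2. stock: 2 - 2 = 0. total_sold = 52
  Event 9 (restock 9): 0 + 9 = 9
  Event 10 (sale 17): sell min(17,9)=9. stock: 9 - 9 = 0. total_sold = 61
  Event 11 (return 6): 0 + 6 = 6
  Event 12 (sale 15): sell min(15,6)=6. stock: 6 - 6 = 0. total_sold = 67
  Event 13 (return 1): 0 + 1 = 1
Final: stock = 1, total_sold = 67

Answer: 1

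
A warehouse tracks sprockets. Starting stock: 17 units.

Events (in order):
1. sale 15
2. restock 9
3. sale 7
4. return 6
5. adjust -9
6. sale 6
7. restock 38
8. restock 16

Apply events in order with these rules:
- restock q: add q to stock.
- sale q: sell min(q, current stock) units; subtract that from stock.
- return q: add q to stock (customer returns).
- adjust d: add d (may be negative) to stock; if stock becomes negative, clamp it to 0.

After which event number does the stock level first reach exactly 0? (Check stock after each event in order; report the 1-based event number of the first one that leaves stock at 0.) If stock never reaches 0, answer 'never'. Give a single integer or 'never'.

Answer: 6

Derivation:
Processing events:
Start: stock = 17
  Event 1 (sale 15): sell min(15,17)=15. stock: 17 - 15 = 2. total_sold = 15
  Event 2 (restock 9): 2 + 9 = 11
  Event 3 (sale 7): sell min(7,11)=7. stock: 11 - 7 = 4. total_sold = 22
  Event 4 (return 6): 4 + 6 = 10
  Event 5 (adjust -9): 10 + -9 = 1
  Event 6 (sale 6): sell min(6,1)=1. stock: 1 - 1 = 0. total_sold = 23
  Event 7 (restock 38): 0 + 38 = 38
  Event 8 (restock 16): 38 + 16 = 54
Final: stock = 54, total_sold = 23

First zero at event 6.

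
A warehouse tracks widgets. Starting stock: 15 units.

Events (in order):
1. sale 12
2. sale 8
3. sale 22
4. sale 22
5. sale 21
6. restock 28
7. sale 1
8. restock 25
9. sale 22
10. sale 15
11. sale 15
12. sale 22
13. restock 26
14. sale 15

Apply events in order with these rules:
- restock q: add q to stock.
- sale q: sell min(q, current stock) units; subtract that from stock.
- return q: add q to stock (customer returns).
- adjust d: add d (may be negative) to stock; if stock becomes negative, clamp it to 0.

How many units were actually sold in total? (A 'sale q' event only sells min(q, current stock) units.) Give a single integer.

Answer: 83

Derivation:
Processing events:
Start: stock = 15
  Event 1 (sale 12): sell min(12,15)=12. stock: 15 - 12 = 3. total_sold = 12
  Event 2 (sale 8): sell min(8,3)=3. stock: 3 - 3 = 0. total_sold = 15
  Event 3 (sale 22): sell min(22,0)=0. stock: 0 - 0 = 0. total_sold = 15
  Event 4 (sale 22): sell min(22,0)=0. stock: 0 - 0 = 0. total_sold = 15
  Event 5 (sale 21): sell min(21,0)=0. stock: 0 - 0 = 0. total_sold = 15
  Event 6 (restock 28): 0 + 28 = 28
  Event 7 (sale 1): sell min(1,28)=1. stock: 28 - 1 = 27. total_sold = 16
  Event 8 (restock 25): 27 + 25 = 52
  Event 9 (sale 22): sell min(22,52)=22. stock: 52 - 22 = 30. total_sold = 38
  Event 10 (sale 15): sell min(15,30)=15. stock: 30 - 15 = 15. total_sold = 53
  Event 11 (sale 15): sell min(15,15)=15. stock: 15 - 15 = 0. total_sold = 68
  Event 12 (sale 22): sell min(22,0)=0. stock: 0 - 0 = 0. total_sold = 68
  Event 13 (restock 26): 0 + 26 = 26
  Event 14 (sale 15): sell min(15,26)=15. stock: 26 - 15 = 11. total_sold = 83
Final: stock = 11, total_sold = 83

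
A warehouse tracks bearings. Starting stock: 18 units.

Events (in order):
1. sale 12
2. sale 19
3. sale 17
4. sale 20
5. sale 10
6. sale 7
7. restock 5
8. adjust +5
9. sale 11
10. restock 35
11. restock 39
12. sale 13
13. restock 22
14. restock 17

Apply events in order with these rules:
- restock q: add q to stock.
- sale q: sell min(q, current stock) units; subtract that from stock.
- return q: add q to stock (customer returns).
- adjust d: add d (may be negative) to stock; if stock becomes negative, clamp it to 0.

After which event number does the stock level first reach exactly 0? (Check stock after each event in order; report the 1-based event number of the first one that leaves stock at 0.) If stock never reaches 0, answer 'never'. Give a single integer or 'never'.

Answer: 2

Derivation:
Processing events:
Start: stock = 18
  Event 1 (sale 12): sell min(12,18)=12. stock: 18 - 12 = 6. total_sold = 12
  Event 2 (sale 19): sell min(19,6)=6. stock: 6 - 6 = 0. total_sold = 18
  Event 3 (sale 17): sell min(17,0)=0. stock: 0 - 0 = 0. total_sold = 18
  Event 4 (sale 20): sell min(20,0)=0. stock: 0 - 0 = 0. total_sold = 18
  Event 5 (sale 10): sell min(10,0)=0. stock: 0 - 0 = 0. total_sold = 18
  Event 6 (sale 7): sell min(7,0)=0. stock: 0 - 0 = 0. total_sold = 18
  Event 7 (restock 5): 0 + 5 = 5
  Event 8 (adjust +5): 5 + 5 = 10
  Event 9 (sale 11): sell min(11,10)=10. stock: 10 - 10 = 0. total_sold = 28
  Event 10 (restock 35): 0 + 35 = 35
  Event 11 (restock 39): 35 + 39 = 74
  Event 12 (sale 13): sell min(13,74)=13. stock: 74 - 13 = 61. total_sold = 41
  Event 13 (restock 22): 61 + 22 = 83
  Event 14 (restock 17): 83 + 17 = 100
Final: stock = 100, total_sold = 41

First zero at event 2.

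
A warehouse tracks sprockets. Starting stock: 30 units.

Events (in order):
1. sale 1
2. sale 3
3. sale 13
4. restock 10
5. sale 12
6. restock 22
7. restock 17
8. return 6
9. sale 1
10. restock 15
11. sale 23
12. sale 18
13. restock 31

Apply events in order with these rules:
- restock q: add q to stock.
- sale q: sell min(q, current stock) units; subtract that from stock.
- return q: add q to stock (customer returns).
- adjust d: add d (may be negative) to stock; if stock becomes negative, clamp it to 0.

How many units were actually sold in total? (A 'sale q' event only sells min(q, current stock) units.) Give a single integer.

Answer: 71

Derivation:
Processing events:
Start: stock = 30
  Event 1 (sale 1): sell min(1,30)=1. stock: 30 - 1 = 29. total_sold = 1
  Event 2 (sale 3): sell min(3,29)=3. stock: 29 - 3 = 26. total_sold = 4
  Event 3 (sale 13): sell min(13,26)=13. stock: 26 - 13 = 13. total_sold = 17
  Event 4 (restock 10): 13 + 10 = 23
  Event 5 (sale 12): sell min(12,23)=12. stock: 23 - 12 = 11. total_sold = 29
  Event 6 (restock 22): 11 + 22 = 33
  Event 7 (restock 17): 33 + 17 = 50
  Event 8 (return 6): 50 + 6 = 56
  Event 9 (sale 1): sell min(1,56)=1. stock: 56 - 1 = 55. total_sold = 30
  Event 10 (restock 15): 55 + 15 = 70
  Event 11 (sale 23): sell min(23,70)=23. stock: 70 - 23 = 47. total_sold = 53
  Event 12 (sale 18): sell min(18,47)=18. stock: 47 - 18 = 29. total_sold = 71
  Event 13 (restock 31): 29 + 31 = 60
Final: stock = 60, total_sold = 71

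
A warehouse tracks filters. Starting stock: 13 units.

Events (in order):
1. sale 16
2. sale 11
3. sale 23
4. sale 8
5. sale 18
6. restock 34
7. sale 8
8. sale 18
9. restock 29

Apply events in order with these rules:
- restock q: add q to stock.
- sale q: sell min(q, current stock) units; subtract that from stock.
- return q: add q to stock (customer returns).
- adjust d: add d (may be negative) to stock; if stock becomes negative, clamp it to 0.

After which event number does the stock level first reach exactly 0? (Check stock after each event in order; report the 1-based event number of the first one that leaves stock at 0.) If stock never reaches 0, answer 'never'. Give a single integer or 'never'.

Processing events:
Start: stock = 13
  Event 1 (sale 16): sell min(16,13)=13. stock: 13 - 13 = 0. total_sold = 13
  Event 2 (sale 11): sell min(11,0)=0. stock: 0 - 0 = 0. total_sold = 13
  Event 3 (sale 23): sell min(23,0)=0. stock: 0 - 0 = 0. total_sold = 13
  Event 4 (sale 8): sell min(8,0)=0. stock: 0 - 0 = 0. total_sold = 13
  Event 5 (sale 18): sell min(18,0)=0. stock: 0 - 0 = 0. total_sold = 13
  Event 6 (restock 34): 0 + 34 = 34
  Event 7 (sale 8): sell min(8,34)=8. stock: 34 - 8 = 26. total_sold = 21
  Event 8 (sale 18): sell min(18,26)=18. stock: 26 - 18 = 8. total_sold = 39
  Event 9 (restock 29): 8 + 29 = 37
Final: stock = 37, total_sold = 39

First zero at event 1.

Answer: 1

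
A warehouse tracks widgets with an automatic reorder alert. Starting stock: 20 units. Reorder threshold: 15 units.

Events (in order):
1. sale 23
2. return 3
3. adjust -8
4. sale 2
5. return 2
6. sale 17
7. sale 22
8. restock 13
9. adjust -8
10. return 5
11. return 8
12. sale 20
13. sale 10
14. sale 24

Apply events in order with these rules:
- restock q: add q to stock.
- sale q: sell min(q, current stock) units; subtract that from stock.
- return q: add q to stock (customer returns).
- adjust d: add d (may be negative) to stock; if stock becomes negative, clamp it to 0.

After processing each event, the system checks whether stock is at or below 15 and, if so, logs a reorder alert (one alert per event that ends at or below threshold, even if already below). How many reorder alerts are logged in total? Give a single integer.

Processing events:
Start: stock = 20
  Event 1 (sale 23): sell min(23,20)=20. stock: 20 - 20 = 0. total_sold = 20
  Event 2 (return 3): 0 + 3 = 3
  Event 3 (adjust -8): 3 + -8 = 0 (clamped to 0)
  Event 4 (sale 2): sell min(2,0)=0. stock: 0 - 0 = 0. total_sold = 20
  Event 5 (return 2): 0 + 2 = 2
  Event 6 (sale 17): sell min(17,2)=2. stock: 2 - 2 = 0. total_sold = 22
  Event 7 (sale 22): sell min(22,0)=0. stock: 0 - 0 = 0. total_sold = 22
  Event 8 (restock 13): 0 + 13 = 13
  Event 9 (adjust -8): 13 + -8 = 5
  Event 10 (return 5): 5 + 5 = 10
  Event 11 (return 8): 10 + 8 = 18
  Event 12 (sale 20): sell min(20,18)=18. stock: 18 - 18 = 0. total_sold = 40
  Event 13 (sale 10): sell min(10,0)=0. stock: 0 - 0 = 0. total_sold = 40
  Event 14 (sale 24): sell min(24,0)=0. stock: 0 - 0 = 0. total_sold = 40
Final: stock = 0, total_sold = 40

Checking against threshold 15:
  After event 1: stock=0 <= 15 -> ALERT
  After event 2: stock=3 <= 15 -> ALERT
  After event 3: stock=0 <= 15 -> ALERT
  After event 4: stock=0 <= 15 -> ALERT
  After event 5: stock=2 <= 15 -> ALERT
  After event 6: stock=0 <= 15 -> ALERT
  After event 7: stock=0 <= 15 -> ALERT
  After event 8: stock=13 <= 15 -> ALERT
  After event 9: stock=5 <= 15 -> ALERT
  After event 10: stock=10 <= 15 -> ALERT
  After event 11: stock=18 > 15
  After event 12: stock=0 <= 15 -> ALERT
  After event 13: stock=0 <= 15 -> ALERT
  After event 14: stock=0 <= 15 -> ALERT
Alert events: [1, 2, 3, 4, 5, 6, 7, 8, 9, 10, 12, 13, 14]. Count = 13

Answer: 13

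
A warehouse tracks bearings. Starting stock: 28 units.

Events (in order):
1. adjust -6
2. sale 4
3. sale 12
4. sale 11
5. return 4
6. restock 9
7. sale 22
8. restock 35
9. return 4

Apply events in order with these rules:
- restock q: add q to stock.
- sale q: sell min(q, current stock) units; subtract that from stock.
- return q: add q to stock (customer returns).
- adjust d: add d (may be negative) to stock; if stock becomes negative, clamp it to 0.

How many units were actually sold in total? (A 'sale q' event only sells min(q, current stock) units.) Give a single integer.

Answer: 35

Derivation:
Processing events:
Start: stock = 28
  Event 1 (adjust -6): 28 + -6 = 22
  Event 2 (sale 4): sell min(4,22)=4. stock: 22 - 4 = 18. total_sold = 4
  Event 3 (sale 12): sell min(12,18)=12. stock: 18 - 12 = 6. total_sold = 16
  Event 4 (sale 11): sell min(11,6)=6. stock: 6 - 6 = 0. total_sold = 22
  Event 5 (return 4): 0 + 4 = 4
  Event 6 (restock 9): 4 + 9 = 13
  Event 7 (sale 22): sell min(22,13)=13. stock: 13 - 13 = 0. total_sold = 35
  Event 8 (restock 35): 0 + 35 = 35
  Event 9 (return 4): 35 + 4 = 39
Final: stock = 39, total_sold = 35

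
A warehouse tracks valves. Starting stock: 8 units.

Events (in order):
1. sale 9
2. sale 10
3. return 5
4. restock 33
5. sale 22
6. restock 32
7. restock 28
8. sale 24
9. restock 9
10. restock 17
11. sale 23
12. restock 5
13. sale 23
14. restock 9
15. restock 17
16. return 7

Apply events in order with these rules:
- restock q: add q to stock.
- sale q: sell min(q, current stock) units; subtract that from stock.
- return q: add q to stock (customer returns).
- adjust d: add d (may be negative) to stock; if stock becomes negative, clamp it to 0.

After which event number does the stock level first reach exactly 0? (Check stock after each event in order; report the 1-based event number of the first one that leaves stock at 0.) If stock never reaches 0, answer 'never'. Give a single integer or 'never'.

Processing events:
Start: stock = 8
  Event 1 (sale 9): sell min(9,8)=8. stock: 8 - 8 = 0. total_sold = 8
  Event 2 (sale 10): sell min(10,0)=0. stock: 0 - 0 = 0. total_sold = 8
  Event 3 (return 5): 0 + 5 = 5
  Event 4 (restock 33): 5 + 33 = 38
  Event 5 (sale 22): sell min(22,38)=22. stock: 38 - 22 = 16. total_sold = 30
  Event 6 (restock 32): 16 + 32 = 48
  Event 7 (restock 28): 48 + 28 = 76
  Event 8 (sale 24): sell min(24,76)=24. stock: 76 - 24 = 52. total_sold = 54
  Event 9 (restock 9): 52 + 9 = 61
  Event 10 (restock 17): 61 + 17 = 78
  Event 11 (sale 23): sell min(23,78)=23. stock: 78 - 23 = 55. total_sold = 77
  Event 12 (restock 5): 55 + 5 = 60
  Event 13 (sale 23): sell min(23,60)=23. stock: 60 - 23 = 37. total_sold = 100
  Event 14 (restock 9): 37 + 9 = 46
  Event 15 (restock 17): 46 + 17 = 63
  Event 16 (return 7): 63 + 7 = 70
Final: stock = 70, total_sold = 100

First zero at event 1.

Answer: 1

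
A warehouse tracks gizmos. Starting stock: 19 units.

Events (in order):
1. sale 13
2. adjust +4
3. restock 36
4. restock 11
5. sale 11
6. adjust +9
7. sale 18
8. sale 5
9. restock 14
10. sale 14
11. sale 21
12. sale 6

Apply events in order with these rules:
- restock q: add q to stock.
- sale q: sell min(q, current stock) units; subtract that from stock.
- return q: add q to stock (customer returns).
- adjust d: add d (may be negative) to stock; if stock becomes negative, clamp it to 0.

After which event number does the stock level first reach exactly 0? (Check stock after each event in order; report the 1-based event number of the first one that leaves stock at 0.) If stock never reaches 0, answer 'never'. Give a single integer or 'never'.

Answer: never

Derivation:
Processing events:
Start: stock = 19
  Event 1 (sale 13): sell min(13,19)=13. stock: 19 - 13 = 6. total_sold = 13
  Event 2 (adjust +4): 6 + 4 = 10
  Event 3 (restock 36): 10 + 36 = 46
  Event 4 (restock 11): 46 + 11 = 57
  Event 5 (sale 11): sell min(11,57)=11. stock: 57 - 11 = 46. total_sold = 24
  Event 6 (adjust +9): 46 + 9 = 55
  Event 7 (sale 18): sell min(18,55)=18. stock: 55 - 18 = 37. total_sold = 42
  Event 8 (sale 5): sell min(5,37)=5. stock: 37 - 5 = 32. total_sold = 47
  Event 9 (restock 14): 32 + 14 = 46
  Event 10 (sale 14): sell min(14,46)=14. stock: 46 - 14 = 32. total_sold = 61
  Event 11 (sale 21): sell min(21,32)=21. stock: 32 - 21 = 11. total_sold = 82
  Event 12 (sale 6): sell min(6,11)=6. stock: 11 - 6 = 5. total_sold = 88
Final: stock = 5, total_sold = 88

Stock never reaches 0.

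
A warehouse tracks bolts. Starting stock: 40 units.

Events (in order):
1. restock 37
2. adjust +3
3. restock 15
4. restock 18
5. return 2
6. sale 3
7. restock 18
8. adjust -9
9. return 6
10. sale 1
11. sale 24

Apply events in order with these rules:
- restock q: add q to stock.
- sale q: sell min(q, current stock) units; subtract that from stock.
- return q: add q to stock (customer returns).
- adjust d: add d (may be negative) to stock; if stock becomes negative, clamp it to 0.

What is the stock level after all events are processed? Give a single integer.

Processing events:
Start: stock = 40
  Event 1 (restock 37): 40 + 37 = 77
  Event 2 (adjust +3): 77 + 3 = 80
  Event 3 (restock 15): 80 + 15 = 95
  Event 4 (restock 18): 95 + 18 = 113
  Event 5 (return 2): 113 + 2 = 115
  Event 6 (sale 3): sell min(3,115)=3. stock: 115 - 3 = 112. total_sold = 3
  Event 7 (restock 18): 112 + 18 = 130
  Event 8 (adjust -9): 130 + -9 = 121
  Event 9 (return 6): 121 + 6 = 127
  Event 10 (sale 1): sell min(1,127)=1. stock: 127 - 1 = 126. total_sold = 4
  Event 11 (sale 24): sell min(24,126)=24. stock: 126 - 24 = 102. total_sold = 28
Final: stock = 102, total_sold = 28

Answer: 102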